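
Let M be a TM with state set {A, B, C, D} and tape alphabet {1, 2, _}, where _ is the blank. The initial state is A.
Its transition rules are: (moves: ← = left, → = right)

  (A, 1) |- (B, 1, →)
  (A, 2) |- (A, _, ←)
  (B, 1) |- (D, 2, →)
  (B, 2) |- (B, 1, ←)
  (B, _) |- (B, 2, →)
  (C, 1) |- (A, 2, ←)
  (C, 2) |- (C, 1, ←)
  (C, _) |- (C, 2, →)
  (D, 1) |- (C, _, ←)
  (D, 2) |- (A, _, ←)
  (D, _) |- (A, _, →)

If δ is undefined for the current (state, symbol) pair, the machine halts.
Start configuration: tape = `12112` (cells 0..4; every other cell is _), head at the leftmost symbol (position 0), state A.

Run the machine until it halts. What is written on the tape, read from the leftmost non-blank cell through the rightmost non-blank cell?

A | __[1]2112   read 1 → write 1, move →, go to B
B | __1[2]112   read 2 → write 1, move ←, go to B
B | __[1]1112   read 1 → write 2, move →, go to D
D | __2[1]112   read 1 → write _, move ←, go to C
C | __[2]_112   read 2 → write 1, move ←, go to C
C | _[_]1_112   read _ → write 2, move →, go to C
C | _2[1]_112   read 1 → write 2, move ←, go to A
A | _[2]2_112   read 2 → write _, move ←, go to A
A | [_]_2_112
The non-blank tape span at halt is 2_112.

2_112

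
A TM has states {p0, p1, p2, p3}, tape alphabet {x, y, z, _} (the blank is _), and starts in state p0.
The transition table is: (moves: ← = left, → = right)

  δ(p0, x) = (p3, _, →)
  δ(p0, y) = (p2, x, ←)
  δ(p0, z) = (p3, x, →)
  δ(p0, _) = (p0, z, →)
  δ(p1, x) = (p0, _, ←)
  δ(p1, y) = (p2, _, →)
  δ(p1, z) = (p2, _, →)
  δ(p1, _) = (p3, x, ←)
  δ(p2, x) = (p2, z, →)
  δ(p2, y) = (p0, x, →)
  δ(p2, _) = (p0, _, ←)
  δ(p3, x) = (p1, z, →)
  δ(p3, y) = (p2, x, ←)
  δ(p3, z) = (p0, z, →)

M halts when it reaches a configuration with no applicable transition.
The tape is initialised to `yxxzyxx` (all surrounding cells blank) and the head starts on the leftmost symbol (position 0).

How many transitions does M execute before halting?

state=p0 head=0 tape=__[y]xxzyxx   (p0,y)→(p2,x,←)
state=p2 head=-1 tape=_[_]xxxzyxx   (p2,_)→(p0,_,←)
state=p0 head=-2 tape=[_]_xxxzyxx   (p0,_)→(p0,z,→)
state=p0 head=-1 tape=z[_]xxxzyxx   (p0,_)→(p0,z,→)
state=p0 head=0 tape=zz[x]xxzyxx   (p0,x)→(p3,_,→)
state=p3 head=1 tape=zz_[x]xzyxx   (p3,x)→(p1,z,→)
state=p1 head=2 tape=zz_z[x]zyxx   (p1,x)→(p0,_,←)
state=p0 head=1 tape=zz_[z]_zyxx   (p0,z)→(p3,x,→)
state=p3 head=2 tape=zz_x[_]zyxx
M halts after 8 transitions.

8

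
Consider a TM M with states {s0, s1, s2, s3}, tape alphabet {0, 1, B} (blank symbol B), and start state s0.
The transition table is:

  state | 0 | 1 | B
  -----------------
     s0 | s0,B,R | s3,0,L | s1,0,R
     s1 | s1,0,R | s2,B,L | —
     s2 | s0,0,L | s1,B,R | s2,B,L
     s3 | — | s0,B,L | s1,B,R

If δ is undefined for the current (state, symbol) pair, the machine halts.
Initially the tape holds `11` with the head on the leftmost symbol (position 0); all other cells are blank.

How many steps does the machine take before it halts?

s0 | B[1]1   read 1 → write 0, move L, go to s3
s3 | [B]01   read B → write B, move R, go to s1
s1 | B[0]1   read 0 → write 0, move R, go to s1
s1 | B0[1]   read 1 → write B, move L, go to s2
s2 | B[0]B   read 0 → write 0, move L, go to s0
s0 | [B]0B   read B → write 0, move R, go to s1
s1 | 0[0]B   read 0 → write 0, move R, go to s1
s1 | 00[B]
M halts after 7 transitions.

7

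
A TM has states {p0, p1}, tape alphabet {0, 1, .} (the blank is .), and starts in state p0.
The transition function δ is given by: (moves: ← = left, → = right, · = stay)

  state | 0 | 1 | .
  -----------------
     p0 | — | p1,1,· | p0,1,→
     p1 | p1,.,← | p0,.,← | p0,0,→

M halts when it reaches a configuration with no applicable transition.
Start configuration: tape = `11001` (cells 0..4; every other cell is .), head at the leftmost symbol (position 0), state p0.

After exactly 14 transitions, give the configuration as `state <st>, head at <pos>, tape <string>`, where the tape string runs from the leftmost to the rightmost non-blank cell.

state=p0 head=0 tape=..[1]1001   (p0,1)→(p1,1,·)
state=p1 head=0 tape=..[1]1001   (p1,1)→(p0,.,←)
state=p0 head=-1 tape=.[.].1001   (p0,.)→(p0,1,→)
state=p0 head=0 tape=.1[.]1001   (p0,.)→(p0,1,→)
state=p0 head=1 tape=.11[1]001   (p0,1)→(p1,1,·)
state=p1 head=1 tape=.11[1]001   (p1,1)→(p0,.,←)
state=p0 head=0 tape=.1[1].001   (p0,1)→(p1,1,·)
state=p1 head=0 tape=.1[1].001   (p1,1)→(p0,.,←)
state=p0 head=-1 tape=.[1]..001   (p0,1)→(p1,1,·)
state=p1 head=-1 tape=.[1]..001   (p1,1)→(p0,.,←)
state=p0 head=-2 tape=[.]...001   (p0,.)→(p0,1,→)
state=p0 head=-1 tape=1[.]..001   (p0,.)→(p0,1,→)
state=p0 head=0 tape=11[.].001   (p0,.)→(p0,1,→)
state=p0 head=1 tape=111[.]001   (p0,.)→(p0,1,→)
state=p0 head=2 tape=1111[0]01
After 14 steps: state p0, head at 2, tape 1111001.

state p0, head at 2, tape 1111001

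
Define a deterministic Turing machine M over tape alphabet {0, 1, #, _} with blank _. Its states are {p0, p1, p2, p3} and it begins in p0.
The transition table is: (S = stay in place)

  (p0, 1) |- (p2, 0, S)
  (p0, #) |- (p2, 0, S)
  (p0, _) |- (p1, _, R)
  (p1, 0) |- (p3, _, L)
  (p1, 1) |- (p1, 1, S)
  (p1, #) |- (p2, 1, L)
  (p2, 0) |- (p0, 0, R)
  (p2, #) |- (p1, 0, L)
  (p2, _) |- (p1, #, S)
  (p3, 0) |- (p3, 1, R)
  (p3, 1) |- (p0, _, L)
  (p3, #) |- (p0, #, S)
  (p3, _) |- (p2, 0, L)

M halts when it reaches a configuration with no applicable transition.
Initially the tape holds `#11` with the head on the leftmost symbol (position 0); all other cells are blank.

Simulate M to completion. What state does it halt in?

p1

state=p0 head=0 tape=[#]11__   (p0,#)→(p2,0,S)
state=p2 head=0 tape=[0]11__   (p2,0)→(p0,0,R)
state=p0 head=1 tape=0[1]1__   (p0,1)→(p2,0,S)
state=p2 head=1 tape=0[0]1__   (p2,0)→(p0,0,R)
state=p0 head=2 tape=00[1]__   (p0,1)→(p2,0,S)
state=p2 head=2 tape=00[0]__   (p2,0)→(p0,0,R)
state=p0 head=3 tape=000[_]_   (p0,_)→(p1,_,R)
state=p1 head=4 tape=000_[_]
No transition is defined for (p1, _); M halts in state p1.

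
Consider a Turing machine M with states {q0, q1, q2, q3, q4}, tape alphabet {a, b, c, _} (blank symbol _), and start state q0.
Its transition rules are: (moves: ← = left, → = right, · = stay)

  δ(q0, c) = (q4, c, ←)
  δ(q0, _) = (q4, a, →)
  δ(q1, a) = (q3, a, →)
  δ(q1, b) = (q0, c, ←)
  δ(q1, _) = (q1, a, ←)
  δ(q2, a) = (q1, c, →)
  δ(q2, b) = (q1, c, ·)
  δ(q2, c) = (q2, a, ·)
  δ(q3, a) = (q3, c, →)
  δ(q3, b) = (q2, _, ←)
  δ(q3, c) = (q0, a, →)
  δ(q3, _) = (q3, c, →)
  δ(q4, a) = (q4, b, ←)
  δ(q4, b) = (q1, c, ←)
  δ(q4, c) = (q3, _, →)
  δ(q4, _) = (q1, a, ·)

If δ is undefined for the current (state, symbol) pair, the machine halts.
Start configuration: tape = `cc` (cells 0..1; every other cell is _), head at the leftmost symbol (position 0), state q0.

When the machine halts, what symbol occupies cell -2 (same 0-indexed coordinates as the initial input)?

state=q0 head=0 tape=__[c]c   (q0,c)→(q4,c,←)
state=q4 head=-1 tape=_[_]cc   (q4,_)→(q1,a,·)
state=q1 head=-1 tape=_[a]cc   (q1,a)→(q3,a,→)
state=q3 head=0 tape=_a[c]c   (q3,c)→(q0,a,→)
state=q0 head=1 tape=_aa[c]   (q0,c)→(q4,c,←)
state=q4 head=0 tape=_a[a]c   (q4,a)→(q4,b,←)
state=q4 head=-1 tape=_[a]bc   (q4,a)→(q4,b,←)
state=q4 head=-2 tape=[_]bbc   (q4,_)→(q1,a,·)
state=q1 head=-2 tape=[a]bbc   (q1,a)→(q3,a,→)
state=q3 head=-1 tape=a[b]bc   (q3,b)→(q2,_,←)
state=q2 head=-2 tape=[a]_bc   (q2,a)→(q1,c,→)
state=q1 head=-1 tape=c[_]bc   (q1,_)→(q1,a,←)
state=q1 head=-2 tape=[c]abc
Cell -2 holds c when M halts.

c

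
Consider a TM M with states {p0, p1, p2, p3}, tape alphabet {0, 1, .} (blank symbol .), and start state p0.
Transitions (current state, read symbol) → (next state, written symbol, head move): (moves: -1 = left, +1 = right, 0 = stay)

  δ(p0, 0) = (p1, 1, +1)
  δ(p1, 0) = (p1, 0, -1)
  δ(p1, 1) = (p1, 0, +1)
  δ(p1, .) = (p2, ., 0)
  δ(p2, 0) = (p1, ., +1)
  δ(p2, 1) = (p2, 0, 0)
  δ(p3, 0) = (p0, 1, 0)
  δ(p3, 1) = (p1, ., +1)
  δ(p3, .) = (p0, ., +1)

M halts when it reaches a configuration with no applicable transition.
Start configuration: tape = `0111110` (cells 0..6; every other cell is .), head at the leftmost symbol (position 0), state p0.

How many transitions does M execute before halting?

16

state=p0 head=0 tape=.[0]111110   (p0,0)→(p1,1,+1)
state=p1 head=1 tape=.1[1]11110   (p1,1)→(p1,0,+1)
state=p1 head=2 tape=.10[1]1110   (p1,1)→(p1,0,+1)
state=p1 head=3 tape=.100[1]110   (p1,1)→(p1,0,+1)
state=p1 head=4 tape=.1000[1]10   (p1,1)→(p1,0,+1)
state=p1 head=5 tape=.10000[1]0   (p1,1)→(p1,0,+1)
state=p1 head=6 tape=.100000[0]   (p1,0)→(p1,0,-1)
state=p1 head=5 tape=.10000[0]0   (p1,0)→(p1,0,-1)
state=p1 head=4 tape=.1000[0]00   (p1,0)→(p1,0,-1)
state=p1 head=3 tape=.100[0]000   (p1,0)→(p1,0,-1)
state=p1 head=2 tape=.10[0]0000   (p1,0)→(p1,0,-1)
state=p1 head=1 tape=.1[0]00000   (p1,0)→(p1,0,-1)
state=p1 head=0 tape=.[1]000000   (p1,1)→(p1,0,+1)
state=p1 head=1 tape=.0[0]00000   (p1,0)→(p1,0,-1)
state=p1 head=0 tape=.[0]000000   (p1,0)→(p1,0,-1)
state=p1 head=-1 tape=[.]0000000   (p1,.)→(p2,.,0)
state=p2 head=-1 tape=[.]0000000
M halts after 16 transitions.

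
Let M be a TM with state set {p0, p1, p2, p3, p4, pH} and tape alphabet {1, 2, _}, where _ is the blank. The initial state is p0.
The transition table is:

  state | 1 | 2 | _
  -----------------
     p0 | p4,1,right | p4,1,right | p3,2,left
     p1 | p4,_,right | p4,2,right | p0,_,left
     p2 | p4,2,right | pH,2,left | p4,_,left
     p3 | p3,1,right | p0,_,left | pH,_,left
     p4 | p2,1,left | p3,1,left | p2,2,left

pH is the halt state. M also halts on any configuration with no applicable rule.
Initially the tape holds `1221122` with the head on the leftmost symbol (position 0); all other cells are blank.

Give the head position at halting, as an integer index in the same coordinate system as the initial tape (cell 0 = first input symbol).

p0 | ___[1]221122   read 1 → write 1, move right, go to p4
p4 | ___1[2]21122   read 2 → write 1, move left, go to p3
p3 | ___[1]121122   read 1 → write 1, move right, go to p3
p3 | ___1[1]21122   read 1 → write 1, move right, go to p3
p3 | ___11[2]1122   read 2 → write _, move left, go to p0
p0 | ___1[1]_1122   read 1 → write 1, move right, go to p4
p4 | ___11[_]1122   read _ → write 2, move left, go to p2
p2 | ___1[1]21122   read 1 → write 2, move right, go to p4
p4 | ___12[2]1122   read 2 → write 1, move left, go to p3
p3 | ___1[2]11122   read 2 → write _, move left, go to p0
p0 | ___[1]_11122   read 1 → write 1, move right, go to p4
p4 | ___1[_]11122   read _ → write 2, move left, go to p2
p2 | ___[1]211122   read 1 → write 2, move right, go to p4
p4 | ___2[2]11122   read 2 → write 1, move left, go to p3
p3 | ___[2]111122   read 2 → write _, move left, go to p0
p0 | __[_]_111122   read _ → write 2, move left, go to p3
p3 | _[_]2_111122   read _ → write _, move left, go to pH
pH | [_]_2_111122
At halt the head is at cell -3.

-3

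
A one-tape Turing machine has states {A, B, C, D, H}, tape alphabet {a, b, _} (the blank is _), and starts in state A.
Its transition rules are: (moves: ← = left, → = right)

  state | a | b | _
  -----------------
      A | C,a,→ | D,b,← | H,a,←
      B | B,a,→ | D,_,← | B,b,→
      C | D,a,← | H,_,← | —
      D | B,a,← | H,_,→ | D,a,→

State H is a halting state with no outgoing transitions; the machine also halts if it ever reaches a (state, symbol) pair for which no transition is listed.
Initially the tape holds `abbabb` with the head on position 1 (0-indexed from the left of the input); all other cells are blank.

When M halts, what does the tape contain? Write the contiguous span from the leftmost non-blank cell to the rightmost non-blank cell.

A | __a[b]babb   read b → write b, move ←, go to D
D | __[a]bbabb   read a → write a, move ←, go to B
B | _[_]abbabb   read _ → write b, move →, go to B
B | _b[a]bbabb   read a → write a, move →, go to B
B | _ba[b]babb   read b → write _, move ←, go to D
D | _b[a]_babb   read a → write a, move ←, go to B
B | _[b]a_babb   read b → write _, move ←, go to D
D | [_]_a_babb   read _ → write a, move →, go to D
D | a[_]a_babb   read _ → write a, move →, go to D
D | aa[a]_babb   read a → write a, move ←, go to B
B | a[a]a_babb   read a → write a, move →, go to B
B | aa[a]_babb   read a → write a, move →, go to B
B | aaa[_]babb   read _ → write b, move →, go to B
B | aaab[b]abb   read b → write _, move ←, go to D
D | aaa[b]_abb   read b → write _, move →, go to H
H | aaa_[_]abb
The non-blank tape span at halt is aaa__abb.

aaa__abb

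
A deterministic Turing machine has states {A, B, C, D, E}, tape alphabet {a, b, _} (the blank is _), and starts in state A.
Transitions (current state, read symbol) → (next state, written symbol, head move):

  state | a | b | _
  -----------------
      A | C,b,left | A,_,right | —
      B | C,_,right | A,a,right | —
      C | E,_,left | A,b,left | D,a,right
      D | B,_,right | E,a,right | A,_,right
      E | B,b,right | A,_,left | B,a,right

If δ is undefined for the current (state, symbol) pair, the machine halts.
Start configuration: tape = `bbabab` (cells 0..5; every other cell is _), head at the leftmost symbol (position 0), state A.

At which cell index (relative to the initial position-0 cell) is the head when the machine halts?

1

state=A head=0 tape=[b]babab   (A,b)→(A,_,right)
state=A head=1 tape=_[b]abab   (A,b)→(A,_,right)
state=A head=2 tape=__[a]bab   (A,a)→(C,b,left)
state=C head=1 tape=_[_]bbab   (C,_)→(D,a,right)
state=D head=2 tape=_a[b]bab   (D,b)→(E,a,right)
state=E head=3 tape=_aa[b]ab   (E,b)→(A,_,left)
state=A head=2 tape=_a[a]_ab   (A,a)→(C,b,left)
state=C head=1 tape=_[a]b_ab   (C,a)→(E,_,left)
state=E head=0 tape=[_]_b_ab   (E,_)→(B,a,right)
state=B head=1 tape=a[_]b_ab
At halt the head is at cell 1.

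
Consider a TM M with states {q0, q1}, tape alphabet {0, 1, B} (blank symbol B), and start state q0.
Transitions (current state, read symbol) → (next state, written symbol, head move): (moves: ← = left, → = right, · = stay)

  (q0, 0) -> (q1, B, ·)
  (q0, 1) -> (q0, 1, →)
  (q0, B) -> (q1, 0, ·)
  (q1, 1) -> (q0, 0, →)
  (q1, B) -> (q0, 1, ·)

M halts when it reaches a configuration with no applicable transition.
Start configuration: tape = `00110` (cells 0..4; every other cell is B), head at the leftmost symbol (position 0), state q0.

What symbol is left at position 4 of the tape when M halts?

q0 | [0]0110B   read 0 → write B, move ·, go to q1
q1 | [B]0110B   read B → write 1, move ·, go to q0
q0 | [1]0110B   read 1 → write 1, move →, go to q0
q0 | 1[0]110B   read 0 → write B, move ·, go to q1
q1 | 1[B]110B   read B → write 1, move ·, go to q0
q0 | 1[1]110B   read 1 → write 1, move →, go to q0
q0 | 11[1]10B   read 1 → write 1, move →, go to q0
q0 | 111[1]0B   read 1 → write 1, move →, go to q0
q0 | 1111[0]B   read 0 → write B, move ·, go to q1
q1 | 1111[B]B   read B → write 1, move ·, go to q0
q0 | 1111[1]B   read 1 → write 1, move →, go to q0
q0 | 11111[B]   read B → write 0, move ·, go to q1
q1 | 11111[0]
Cell 4 holds 1 when M halts.

1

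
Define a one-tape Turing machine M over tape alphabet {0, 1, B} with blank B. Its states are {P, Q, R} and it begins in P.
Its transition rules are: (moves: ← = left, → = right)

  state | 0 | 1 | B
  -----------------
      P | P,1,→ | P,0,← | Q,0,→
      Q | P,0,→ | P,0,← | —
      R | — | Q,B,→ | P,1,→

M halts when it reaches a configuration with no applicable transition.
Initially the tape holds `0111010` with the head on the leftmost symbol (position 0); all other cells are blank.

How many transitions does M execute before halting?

P | BB[0]111010BB   read 0 → write 1, move →, go to P
P | BB1[1]11010BB   read 1 → write 0, move ←, go to P
P | BB[1]011010BB   read 1 → write 0, move ←, go to P
P | B[B]0011010BB   read B → write 0, move →, go to Q
Q | B0[0]011010BB   read 0 → write 0, move →, go to P
P | B00[0]11010BB   read 0 → write 1, move →, go to P
P | B001[1]1010BB   read 1 → write 0, move ←, go to P
P | B00[1]01010BB   read 1 → write 0, move ←, go to P
P | B0[0]001010BB   read 0 → write 1, move →, go to P
P | B01[0]01010BB   read 0 → write 1, move →, go to P
P | B011[0]1010BB   read 0 → write 1, move →, go to P
P | B0111[1]010BB   read 1 → write 0, move ←, go to P
P | B011[1]0010BB   read 1 → write 0, move ←, go to P
P | B01[1]00010BB   read 1 → write 0, move ←, go to P
P | B0[1]000010BB   read 1 → write 0, move ←, go to P
P | B[0]0000010BB   read 0 → write 1, move →, go to P
P | B1[0]000010BB   read 0 → write 1, move →, go to P
P | B11[0]00010BB   read 0 → write 1, move →, go to P
P | B111[0]0010BB   read 0 → write 1, move →, go to P
P | B1111[0]010BB   read 0 → write 1, move →, go to P
P | B11111[0]10BB   read 0 → write 1, move →, go to P
P | B111111[1]0BB   read 1 → write 0, move ←, go to P
P | B11111[1]00BB   read 1 → write 0, move ←, go to P
P | B1111[1]000BB   read 1 → write 0, move ←, go to P
P | B111[1]0000BB   read 1 → write 0, move ←, go to P
P | B11[1]00000BB   read 1 → write 0, move ←, go to P
P | B1[1]000000BB   read 1 → write 0, move ←, go to P
P | B[1]0000000BB   read 1 → write 0, move ←, go to P
P | [B]00000000BB   read B → write 0, move →, go to Q
Q | 0[0]0000000BB   read 0 → write 0, move →, go to P
P | 00[0]000000BB   read 0 → write 1, move →, go to P
P | 001[0]00000BB   read 0 → write 1, move →, go to P
P | 0011[0]0000BB   read 0 → write 1, move →, go to P
P | 00111[0]000BB   read 0 → write 1, move →, go to P
P | 001111[0]00BB   read 0 → write 1, move →, go to P
P | 0011111[0]0BB   read 0 → write 1, move →, go to P
P | 00111111[0]BB   read 0 → write 1, move →, go to P
P | 001111111[B]B   read B → write 0, move →, go to Q
Q | 0011111110[B]
M halts after 38 transitions.

38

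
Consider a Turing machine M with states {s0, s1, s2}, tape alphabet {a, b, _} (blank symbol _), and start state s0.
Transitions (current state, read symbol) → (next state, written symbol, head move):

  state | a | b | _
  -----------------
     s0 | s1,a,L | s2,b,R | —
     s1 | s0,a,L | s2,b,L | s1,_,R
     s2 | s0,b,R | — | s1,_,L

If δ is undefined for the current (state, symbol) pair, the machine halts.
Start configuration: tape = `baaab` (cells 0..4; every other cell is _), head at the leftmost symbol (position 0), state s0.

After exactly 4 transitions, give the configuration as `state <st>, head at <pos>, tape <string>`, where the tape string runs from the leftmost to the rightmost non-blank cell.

s0 | [b]aaab   read b → write b, move R, go to s2
s2 | b[a]aab   read a → write b, move R, go to s0
s0 | bb[a]ab   read a → write a, move L, go to s1
s1 | b[b]aab   read b → write b, move L, go to s2
s2 | [b]baab
After 4 steps: state s2, head at 0, tape bbaab.

state s2, head at 0, tape bbaab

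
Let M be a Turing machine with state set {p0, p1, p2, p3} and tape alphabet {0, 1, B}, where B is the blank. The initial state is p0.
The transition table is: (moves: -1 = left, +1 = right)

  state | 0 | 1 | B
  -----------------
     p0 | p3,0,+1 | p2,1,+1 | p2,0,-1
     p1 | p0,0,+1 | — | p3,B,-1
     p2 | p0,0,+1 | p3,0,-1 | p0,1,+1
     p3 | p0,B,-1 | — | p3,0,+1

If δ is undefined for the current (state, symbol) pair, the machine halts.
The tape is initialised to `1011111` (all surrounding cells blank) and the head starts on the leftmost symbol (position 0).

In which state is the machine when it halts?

p0 | [1]011111   read 1 → write 1, move +1, go to p2
p2 | 1[0]11111   read 0 → write 0, move +1, go to p0
p0 | 10[1]1111   read 1 → write 1, move +1, go to p2
p2 | 101[1]111   read 1 → write 0, move -1, go to p3
p3 | 10[1]0111
No transition is defined for (p3, 1); M halts in state p3.

p3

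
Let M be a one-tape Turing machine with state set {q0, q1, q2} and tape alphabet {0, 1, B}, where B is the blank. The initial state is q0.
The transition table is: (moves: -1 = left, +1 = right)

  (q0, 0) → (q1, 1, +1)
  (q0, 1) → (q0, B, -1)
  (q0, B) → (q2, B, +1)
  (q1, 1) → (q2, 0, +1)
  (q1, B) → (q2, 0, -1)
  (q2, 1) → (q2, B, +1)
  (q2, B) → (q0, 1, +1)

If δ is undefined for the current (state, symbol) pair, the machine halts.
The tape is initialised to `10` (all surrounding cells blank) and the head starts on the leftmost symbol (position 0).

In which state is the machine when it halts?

q2

q0 | B[1]0B   read 1 → write B, move -1, go to q0
q0 | [B]B0B   read B → write B, move +1, go to q2
q2 | B[B]0B   read B → write 1, move +1, go to q0
q0 | B1[0]B   read 0 → write 1, move +1, go to q1
q1 | B11[B]   read B → write 0, move -1, go to q2
q2 | B1[1]0   read 1 → write B, move +1, go to q2
q2 | B1B[0]
No transition is defined for (q2, 0); M halts in state q2.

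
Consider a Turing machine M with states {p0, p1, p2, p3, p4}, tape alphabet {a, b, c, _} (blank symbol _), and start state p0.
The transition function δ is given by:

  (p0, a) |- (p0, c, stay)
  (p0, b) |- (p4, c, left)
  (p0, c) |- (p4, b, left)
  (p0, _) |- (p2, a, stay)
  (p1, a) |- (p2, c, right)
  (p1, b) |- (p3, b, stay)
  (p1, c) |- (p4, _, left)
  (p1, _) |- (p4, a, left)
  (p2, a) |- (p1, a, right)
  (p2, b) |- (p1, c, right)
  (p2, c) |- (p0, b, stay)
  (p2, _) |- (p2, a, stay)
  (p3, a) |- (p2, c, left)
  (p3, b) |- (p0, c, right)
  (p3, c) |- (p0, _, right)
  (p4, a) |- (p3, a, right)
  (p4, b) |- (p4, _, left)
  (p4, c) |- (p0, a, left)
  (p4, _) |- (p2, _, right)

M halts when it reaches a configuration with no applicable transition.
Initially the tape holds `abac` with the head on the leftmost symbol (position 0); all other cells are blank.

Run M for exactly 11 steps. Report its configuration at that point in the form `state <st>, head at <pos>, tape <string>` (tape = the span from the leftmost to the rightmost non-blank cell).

state p2, head at 0, tape babc

state=p0 head=0 tape=_[a]bac   (p0,a)→(p0,c,stay)
state=p0 head=0 tape=_[c]bac   (p0,c)→(p4,b,left)
state=p4 head=-1 tape=[_]bbac   (p4,_)→(p2,_,right)
state=p2 head=0 tape=_[b]bac   (p2,b)→(p1,c,right)
state=p1 head=1 tape=_c[b]ac   (p1,b)→(p3,b,stay)
state=p3 head=1 tape=_c[b]ac   (p3,b)→(p0,c,right)
state=p0 head=2 tape=_cc[a]c   (p0,a)→(p0,c,stay)
state=p0 head=2 tape=_cc[c]c   (p0,c)→(p4,b,left)
state=p4 head=1 tape=_c[c]bc   (p4,c)→(p0,a,left)
state=p0 head=0 tape=_[c]abc   (p0,c)→(p4,b,left)
state=p4 head=-1 tape=[_]babc   (p4,_)→(p2,_,right)
state=p2 head=0 tape=_[b]abc
After 11 steps: state p2, head at 0, tape babc.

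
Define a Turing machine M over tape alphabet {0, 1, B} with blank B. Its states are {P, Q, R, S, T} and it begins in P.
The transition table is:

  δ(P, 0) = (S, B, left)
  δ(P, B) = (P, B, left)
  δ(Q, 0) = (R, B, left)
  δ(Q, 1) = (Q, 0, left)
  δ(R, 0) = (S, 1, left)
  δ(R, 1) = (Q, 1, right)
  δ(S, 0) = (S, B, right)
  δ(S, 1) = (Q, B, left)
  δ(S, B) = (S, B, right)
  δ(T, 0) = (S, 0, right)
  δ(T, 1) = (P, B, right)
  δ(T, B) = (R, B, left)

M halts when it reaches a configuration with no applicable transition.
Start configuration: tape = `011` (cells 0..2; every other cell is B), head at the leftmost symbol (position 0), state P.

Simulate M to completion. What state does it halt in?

state=P head=0 tape=B[0]11   (P,0)→(S,B,left)
state=S head=-1 tape=[B]B11   (S,B)→(S,B,right)
state=S head=0 tape=B[B]11   (S,B)→(S,B,right)
state=S head=1 tape=BB[1]1   (S,1)→(Q,B,left)
state=Q head=0 tape=B[B]B1
No transition is defined for (Q, B); M halts in state Q.

Q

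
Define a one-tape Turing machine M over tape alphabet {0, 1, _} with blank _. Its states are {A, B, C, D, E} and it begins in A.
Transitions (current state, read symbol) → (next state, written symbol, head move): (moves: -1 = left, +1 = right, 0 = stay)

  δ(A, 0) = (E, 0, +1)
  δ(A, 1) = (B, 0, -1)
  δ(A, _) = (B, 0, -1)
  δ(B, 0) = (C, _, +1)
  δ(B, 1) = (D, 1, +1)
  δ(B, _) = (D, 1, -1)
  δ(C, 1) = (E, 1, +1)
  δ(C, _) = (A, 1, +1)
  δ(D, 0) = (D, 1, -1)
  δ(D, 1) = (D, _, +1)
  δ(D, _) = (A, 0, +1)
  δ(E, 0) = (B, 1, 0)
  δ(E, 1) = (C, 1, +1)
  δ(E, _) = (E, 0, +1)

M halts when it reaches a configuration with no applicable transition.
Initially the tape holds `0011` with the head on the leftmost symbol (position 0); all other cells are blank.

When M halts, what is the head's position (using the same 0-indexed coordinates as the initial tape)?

state=A head=0 tape=[0]011__   (A,0)→(E,0,+1)
state=E head=1 tape=0[0]11__   (E,0)→(B,1,0)
state=B head=1 tape=0[1]11__   (B,1)→(D,1,+1)
state=D head=2 tape=01[1]1__   (D,1)→(D,_,+1)
state=D head=3 tape=01_[1]__   (D,1)→(D,_,+1)
state=D head=4 tape=01__[_]_   (D,_)→(A,0,+1)
state=A head=5 tape=01__0[_]   (A,_)→(B,0,-1)
state=B head=4 tape=01__[0]0   (B,0)→(C,_,+1)
state=C head=5 tape=01___[0]
At halt the head is at cell 5.

5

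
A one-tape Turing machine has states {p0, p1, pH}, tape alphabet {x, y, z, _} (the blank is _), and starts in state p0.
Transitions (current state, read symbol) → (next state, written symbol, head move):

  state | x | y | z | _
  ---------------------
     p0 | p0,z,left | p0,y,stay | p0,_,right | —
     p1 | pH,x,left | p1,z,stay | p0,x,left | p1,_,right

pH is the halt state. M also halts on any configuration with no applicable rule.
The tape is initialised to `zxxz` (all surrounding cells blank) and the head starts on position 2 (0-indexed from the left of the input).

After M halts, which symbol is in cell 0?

_

p0 | zx[x]z_   read x → write z, move left, go to p0
p0 | z[x]zz_   read x → write z, move left, go to p0
p0 | [z]zzz_   read z → write _, move right, go to p0
p0 | _[z]zz_   read z → write _, move right, go to p0
p0 | __[z]z_   read z → write _, move right, go to p0
p0 | ___[z]_   read z → write _, move right, go to p0
p0 | ____[_]
Cell 0 holds _ when M halts.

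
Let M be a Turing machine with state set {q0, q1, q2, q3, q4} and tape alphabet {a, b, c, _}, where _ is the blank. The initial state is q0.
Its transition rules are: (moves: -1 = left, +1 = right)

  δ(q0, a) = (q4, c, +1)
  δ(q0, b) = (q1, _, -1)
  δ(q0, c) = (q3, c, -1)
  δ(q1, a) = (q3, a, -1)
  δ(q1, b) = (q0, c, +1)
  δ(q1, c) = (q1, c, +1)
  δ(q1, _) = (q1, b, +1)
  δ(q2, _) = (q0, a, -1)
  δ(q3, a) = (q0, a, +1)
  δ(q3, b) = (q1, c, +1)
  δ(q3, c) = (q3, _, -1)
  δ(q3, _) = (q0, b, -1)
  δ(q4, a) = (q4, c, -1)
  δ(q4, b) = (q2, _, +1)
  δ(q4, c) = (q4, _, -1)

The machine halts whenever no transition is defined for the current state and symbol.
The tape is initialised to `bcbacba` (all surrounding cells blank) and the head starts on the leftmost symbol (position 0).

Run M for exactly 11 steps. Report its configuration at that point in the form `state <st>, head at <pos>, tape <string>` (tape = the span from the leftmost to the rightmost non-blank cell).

q0 | _[b]cbacba   read b → write _, move -1, go to q1
q1 | [_]_cbacba   read _ → write b, move +1, go to q1
q1 | b[_]cbacba   read _ → write b, move +1, go to q1
q1 | bb[c]bacba   read c → write c, move +1, go to q1
q1 | bbc[b]acba   read b → write c, move +1, go to q0
q0 | bbcc[a]cba   read a → write c, move +1, go to q4
q4 | bbccc[c]ba   read c → write _, move -1, go to q4
q4 | bbcc[c]_ba   read c → write _, move -1, go to q4
q4 | bbc[c]__ba   read c → write _, move -1, go to q4
q4 | bb[c]___ba   read c → write _, move -1, go to q4
q4 | b[b]____ba   read b → write _, move +1, go to q2
q2 | b_[_]___ba
After 11 steps: state q2, head at 1, tape b_____ba.

state q2, head at 1, tape b_____ba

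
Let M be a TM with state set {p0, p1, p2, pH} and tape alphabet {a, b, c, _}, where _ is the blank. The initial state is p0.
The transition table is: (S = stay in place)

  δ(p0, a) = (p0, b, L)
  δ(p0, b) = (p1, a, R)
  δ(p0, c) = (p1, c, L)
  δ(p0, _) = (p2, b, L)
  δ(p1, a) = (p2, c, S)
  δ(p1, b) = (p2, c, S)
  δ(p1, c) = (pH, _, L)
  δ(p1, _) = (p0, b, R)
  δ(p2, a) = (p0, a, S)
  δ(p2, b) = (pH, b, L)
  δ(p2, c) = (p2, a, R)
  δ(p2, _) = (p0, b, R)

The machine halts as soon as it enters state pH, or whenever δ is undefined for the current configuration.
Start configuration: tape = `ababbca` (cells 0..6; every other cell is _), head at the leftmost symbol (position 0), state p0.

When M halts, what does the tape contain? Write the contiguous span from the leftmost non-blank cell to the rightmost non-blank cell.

p0 | __[a]babbca   read a → write b, move L, go to p0
p0 | _[_]bbabbca   read _ → write b, move L, go to p2
p2 | [_]bbbabbca   read _ → write b, move R, go to p0
p0 | b[b]bbabbca   read b → write a, move R, go to p1
p1 | ba[b]babbca   read b → write c, move S, go to p2
p2 | ba[c]babbca   read c → write a, move R, go to p2
p2 | baa[b]abbca   read b → write b, move L, go to pH
pH | ba[a]babbca
The non-blank tape span at halt is baababbca.

baababbca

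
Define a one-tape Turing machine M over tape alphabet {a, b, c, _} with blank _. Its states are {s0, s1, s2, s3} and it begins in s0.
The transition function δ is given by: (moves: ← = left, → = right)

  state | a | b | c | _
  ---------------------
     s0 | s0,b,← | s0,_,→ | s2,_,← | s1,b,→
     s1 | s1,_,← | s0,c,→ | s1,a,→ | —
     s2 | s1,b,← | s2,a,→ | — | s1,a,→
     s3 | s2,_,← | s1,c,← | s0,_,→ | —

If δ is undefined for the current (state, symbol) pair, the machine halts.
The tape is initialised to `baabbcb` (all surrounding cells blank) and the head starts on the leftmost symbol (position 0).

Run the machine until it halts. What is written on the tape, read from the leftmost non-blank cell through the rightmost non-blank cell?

aac_a_b

s0 | [b]aabbcb   read b → write _, move →, go to s0
s0 | _[a]abbcb   read a → write b, move ←, go to s0
s0 | [_]babbcb   read _ → write b, move →, go to s1
s1 | b[b]abbcb   read b → write c, move →, go to s0
s0 | bc[a]bbcb   read a → write b, move ←, go to s0
s0 | b[c]bbbcb   read c → write _, move ←, go to s2
s2 | [b]_bbbcb   read b → write a, move →, go to s2
s2 | a[_]bbbcb   read _ → write a, move →, go to s1
s1 | aa[b]bbcb   read b → write c, move →, go to s0
s0 | aac[b]bcb   read b → write _, move →, go to s0
s0 | aac_[b]cb   read b → write _, move →, go to s0
s0 | aac__[c]b   read c → write _, move ←, go to s2
s2 | aac_[_]_b   read _ → write a, move →, go to s1
s1 | aac_a[_]b
The non-blank tape span at halt is aac_a_b.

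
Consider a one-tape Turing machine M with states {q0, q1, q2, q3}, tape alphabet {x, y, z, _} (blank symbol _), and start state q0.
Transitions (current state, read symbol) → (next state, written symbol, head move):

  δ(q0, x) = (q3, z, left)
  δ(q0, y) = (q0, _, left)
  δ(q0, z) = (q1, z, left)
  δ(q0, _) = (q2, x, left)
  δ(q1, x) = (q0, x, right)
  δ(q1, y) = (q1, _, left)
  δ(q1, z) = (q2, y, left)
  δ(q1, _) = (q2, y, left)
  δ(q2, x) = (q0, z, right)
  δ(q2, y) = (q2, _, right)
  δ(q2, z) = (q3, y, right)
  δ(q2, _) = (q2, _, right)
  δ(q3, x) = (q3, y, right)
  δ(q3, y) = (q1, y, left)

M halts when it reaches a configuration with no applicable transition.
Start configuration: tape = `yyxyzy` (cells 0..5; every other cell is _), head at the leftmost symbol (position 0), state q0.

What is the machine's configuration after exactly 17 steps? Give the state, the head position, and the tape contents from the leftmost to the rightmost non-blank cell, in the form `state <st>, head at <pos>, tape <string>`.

state q0, head at 3, tape zyzy

state=q0 head=0 tape=___[y]yxyzy   (q0,y)→(q0,_,left)
state=q0 head=-1 tape=__[_]_yxyzy   (q0,_)→(q2,x,left)
state=q2 head=-2 tape=_[_]x_yxyzy   (q2,_)→(q2,_,right)
state=q2 head=-1 tape=__[x]_yxyzy   (q2,x)→(q0,z,right)
state=q0 head=0 tape=__z[_]yxyzy   (q0,_)→(q2,x,left)
state=q2 head=-1 tape=__[z]xyxyzy   (q2,z)→(q3,y,right)
state=q3 head=0 tape=__y[x]yxyzy   (q3,x)→(q3,y,right)
state=q3 head=1 tape=__yy[y]xyzy   (q3,y)→(q1,y,left)
state=q1 head=0 tape=__y[y]yxyzy   (q1,y)→(q1,_,left)
state=q1 head=-1 tape=__[y]_yxyzy   (q1,y)→(q1,_,left)
state=q1 head=-2 tape=_[_]__yxyzy   (q1,_)→(q2,y,left)
state=q2 head=-3 tape=[_]y__yxyzy   (q2,_)→(q2,_,right)
state=q2 head=-2 tape=_[y]__yxyzy   (q2,y)→(q2,_,right)
state=q2 head=-1 tape=__[_]_yxyzy   (q2,_)→(q2,_,right)
state=q2 head=0 tape=___[_]yxyzy   (q2,_)→(q2,_,right)
state=q2 head=1 tape=____[y]xyzy   (q2,y)→(q2,_,right)
state=q2 head=2 tape=_____[x]yzy   (q2,x)→(q0,z,right)
state=q0 head=3 tape=_____z[y]zy
After 17 steps: state q0, head at 3, tape zyzy.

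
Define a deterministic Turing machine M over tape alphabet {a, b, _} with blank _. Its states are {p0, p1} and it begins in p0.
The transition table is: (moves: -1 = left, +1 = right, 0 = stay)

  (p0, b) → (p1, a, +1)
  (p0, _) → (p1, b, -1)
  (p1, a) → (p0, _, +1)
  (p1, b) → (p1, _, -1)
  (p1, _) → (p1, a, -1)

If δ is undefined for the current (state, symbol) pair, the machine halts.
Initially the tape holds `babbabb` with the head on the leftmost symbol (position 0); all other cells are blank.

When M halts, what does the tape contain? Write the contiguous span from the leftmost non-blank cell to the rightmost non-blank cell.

state=p0 head=0 tape=[b]abbabb   (p0,b)→(p1,a,+1)
state=p1 head=1 tape=a[a]bbabb   (p1,a)→(p0,_,+1)
state=p0 head=2 tape=a_[b]babb   (p0,b)→(p1,a,+1)
state=p1 head=3 tape=a_a[b]abb   (p1,b)→(p1,_,-1)
state=p1 head=2 tape=a_[a]_abb   (p1,a)→(p0,_,+1)
state=p0 head=3 tape=a__[_]abb   (p0,_)→(p1,b,-1)
state=p1 head=2 tape=a_[_]babb   (p1,_)→(p1,a,-1)
state=p1 head=1 tape=a[_]ababb   (p1,_)→(p1,a,-1)
state=p1 head=0 tape=[a]aababb   (p1,a)→(p0,_,+1)
state=p0 head=1 tape=_[a]ababb
The non-blank tape span at halt is aababb.

aababb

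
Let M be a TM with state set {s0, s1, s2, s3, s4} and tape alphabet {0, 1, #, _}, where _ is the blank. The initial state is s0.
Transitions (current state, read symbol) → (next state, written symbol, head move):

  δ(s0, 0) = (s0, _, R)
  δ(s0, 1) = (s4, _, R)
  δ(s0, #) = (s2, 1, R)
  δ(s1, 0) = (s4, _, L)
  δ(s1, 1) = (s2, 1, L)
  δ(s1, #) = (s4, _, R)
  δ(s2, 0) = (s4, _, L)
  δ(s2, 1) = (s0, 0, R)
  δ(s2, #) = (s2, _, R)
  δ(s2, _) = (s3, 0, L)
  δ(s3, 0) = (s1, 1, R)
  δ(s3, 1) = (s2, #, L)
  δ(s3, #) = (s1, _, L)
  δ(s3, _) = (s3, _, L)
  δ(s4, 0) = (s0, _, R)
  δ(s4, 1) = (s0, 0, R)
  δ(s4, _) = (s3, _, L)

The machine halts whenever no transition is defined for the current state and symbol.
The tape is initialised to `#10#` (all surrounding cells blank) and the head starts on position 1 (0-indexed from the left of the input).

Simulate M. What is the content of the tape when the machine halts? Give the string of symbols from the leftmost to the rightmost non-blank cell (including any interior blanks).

s0 | _#[1]0#_   read 1 → write _, move R, go to s4
s4 | _#_[0]#_   read 0 → write _, move R, go to s0
s0 | _#__[#]_   read # → write 1, move R, go to s2
s2 | _#__1[_]   read _ → write 0, move L, go to s3
s3 | _#__[1]0   read 1 → write #, move L, go to s2
s2 | _#_[_]#0   read _ → write 0, move L, go to s3
s3 | _#[_]0#0   read _ → write _, move L, go to s3
s3 | _[#]_0#0   read # → write _, move L, go to s1
s1 | [_]__0#0
The non-blank tape span at halt is 0#0.

0#0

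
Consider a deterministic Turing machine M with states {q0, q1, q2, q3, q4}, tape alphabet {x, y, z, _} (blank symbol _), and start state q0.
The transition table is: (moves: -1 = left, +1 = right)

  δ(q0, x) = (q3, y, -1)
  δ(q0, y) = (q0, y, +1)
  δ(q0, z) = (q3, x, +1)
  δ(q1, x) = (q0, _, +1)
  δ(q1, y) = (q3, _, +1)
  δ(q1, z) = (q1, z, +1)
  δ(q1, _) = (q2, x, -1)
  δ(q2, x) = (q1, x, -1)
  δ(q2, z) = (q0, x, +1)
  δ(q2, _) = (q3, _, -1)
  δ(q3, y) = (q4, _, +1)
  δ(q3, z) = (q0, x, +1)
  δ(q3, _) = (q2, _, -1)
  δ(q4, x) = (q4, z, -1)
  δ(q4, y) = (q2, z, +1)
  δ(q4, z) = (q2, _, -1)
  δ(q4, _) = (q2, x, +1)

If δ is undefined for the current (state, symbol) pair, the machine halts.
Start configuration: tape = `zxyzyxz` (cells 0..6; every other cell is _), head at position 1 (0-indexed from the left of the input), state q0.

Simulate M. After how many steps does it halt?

19

state=q0 head=1 tape=z[x]yzyxz_   (q0,x)→(q3,y,-1)
state=q3 head=0 tape=[z]yyzyxz_   (q3,z)→(q0,x,+1)
state=q0 head=1 tape=x[y]yzyxz_   (q0,y)→(q0,y,+1)
state=q0 head=2 tape=xy[y]zyxz_   (q0,y)→(q0,y,+1)
state=q0 head=3 tape=xyy[z]yxz_   (q0,z)→(q3,x,+1)
state=q3 head=4 tape=xyyx[y]xz_   (q3,y)→(q4,_,+1)
state=q4 head=5 tape=xyyx_[x]z_   (q4,x)→(q4,z,-1)
state=q4 head=4 tape=xyyx[_]zz_   (q4,_)→(q2,x,+1)
state=q2 head=5 tape=xyyxx[z]z_   (q2,z)→(q0,x,+1)
state=q0 head=6 tape=xyyxxx[z]_   (q0,z)→(q3,x,+1)
state=q3 head=7 tape=xyyxxxx[_]   (q3,_)→(q2,_,-1)
state=q2 head=6 tape=xyyxxx[x]_   (q2,x)→(q1,x,-1)
state=q1 head=5 tape=xyyxx[x]x_   (q1,x)→(q0,_,+1)
state=q0 head=6 tape=xyyxx_[x]_   (q0,x)→(q3,y,-1)
state=q3 head=5 tape=xyyxx[_]y_   (q3,_)→(q2,_,-1)
state=q2 head=4 tape=xyyx[x]_y_   (q2,x)→(q1,x,-1)
state=q1 head=3 tape=xyy[x]x_y_   (q1,x)→(q0,_,+1)
state=q0 head=4 tape=xyy_[x]_y_   (q0,x)→(q3,y,-1)
state=q3 head=3 tape=xyy[_]y_y_   (q3,_)→(q2,_,-1)
state=q2 head=2 tape=xy[y]_y_y_
M halts after 19 transitions.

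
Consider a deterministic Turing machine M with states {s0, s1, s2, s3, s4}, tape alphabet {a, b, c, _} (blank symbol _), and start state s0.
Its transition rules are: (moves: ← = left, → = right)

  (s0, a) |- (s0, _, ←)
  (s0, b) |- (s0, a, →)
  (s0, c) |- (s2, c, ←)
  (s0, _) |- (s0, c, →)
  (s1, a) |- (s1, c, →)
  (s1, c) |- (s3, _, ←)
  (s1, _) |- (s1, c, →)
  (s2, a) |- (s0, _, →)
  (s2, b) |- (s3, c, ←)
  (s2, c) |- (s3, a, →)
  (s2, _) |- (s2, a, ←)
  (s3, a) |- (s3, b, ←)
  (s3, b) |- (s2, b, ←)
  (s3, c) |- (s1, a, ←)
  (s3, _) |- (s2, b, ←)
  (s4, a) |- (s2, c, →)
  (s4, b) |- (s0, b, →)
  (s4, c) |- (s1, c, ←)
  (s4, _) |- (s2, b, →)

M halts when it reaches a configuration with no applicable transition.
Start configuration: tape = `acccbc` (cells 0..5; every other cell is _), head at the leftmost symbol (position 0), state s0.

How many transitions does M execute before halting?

state=s0 head=0 tape=___[a]cccbc   (s0,a)→(s0,_,←)
state=s0 head=-1 tape=__[_]_cccbc   (s0,_)→(s0,c,→)
state=s0 head=0 tape=__c[_]cccbc   (s0,_)→(s0,c,→)
state=s0 head=1 tape=__cc[c]ccbc   (s0,c)→(s2,c,←)
state=s2 head=0 tape=__c[c]cccbc   (s2,c)→(s3,a,→)
state=s3 head=1 tape=__ca[c]ccbc   (s3,c)→(s1,a,←)
state=s1 head=0 tape=__c[a]accbc   (s1,a)→(s1,c,→)
state=s1 head=1 tape=__cc[a]ccbc   (s1,a)→(s1,c,→)
state=s1 head=2 tape=__ccc[c]cbc   (s1,c)→(s3,_,←)
state=s3 head=1 tape=__cc[c]_cbc   (s3,c)→(s1,a,←)
state=s1 head=0 tape=__c[c]a_cbc   (s1,c)→(s3,_,←)
state=s3 head=-1 tape=__[c]_a_cbc   (s3,c)→(s1,a,←)
state=s1 head=-2 tape=_[_]a_a_cbc   (s1,_)→(s1,c,→)
state=s1 head=-1 tape=_c[a]_a_cbc   (s1,a)→(s1,c,→)
state=s1 head=0 tape=_cc[_]a_cbc   (s1,_)→(s1,c,→)
state=s1 head=1 tape=_ccc[a]_cbc   (s1,a)→(s1,c,→)
state=s1 head=2 tape=_cccc[_]cbc   (s1,_)→(s1,c,→)
state=s1 head=3 tape=_ccccc[c]bc   (s1,c)→(s3,_,←)
state=s3 head=2 tape=_cccc[c]_bc   (s3,c)→(s1,a,←)
state=s1 head=1 tape=_ccc[c]a_bc   (s1,c)→(s3,_,←)
state=s3 head=0 tape=_cc[c]_a_bc   (s3,c)→(s1,a,←)
state=s1 head=-1 tape=_c[c]a_a_bc   (s1,c)→(s3,_,←)
state=s3 head=-2 tape=_[c]_a_a_bc   (s3,c)→(s1,a,←)
state=s1 head=-3 tape=[_]a_a_a_bc   (s1,_)→(s1,c,→)
state=s1 head=-2 tape=c[a]_a_a_bc   (s1,a)→(s1,c,→)
state=s1 head=-1 tape=cc[_]a_a_bc   (s1,_)→(s1,c,→)
state=s1 head=0 tape=ccc[a]_a_bc   (s1,a)→(s1,c,→)
state=s1 head=1 tape=cccc[_]a_bc   (s1,_)→(s1,c,→)
state=s1 head=2 tape=ccccc[a]_bc   (s1,a)→(s1,c,→)
state=s1 head=3 tape=cccccc[_]bc   (s1,_)→(s1,c,→)
state=s1 head=4 tape=ccccccc[b]c
M halts after 30 transitions.

30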